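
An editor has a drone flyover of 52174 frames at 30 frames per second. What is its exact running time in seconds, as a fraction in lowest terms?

Running time = 52174 ÷ (30) = 52174 × 1/30 = 26087/15 s.

26087/15 seconds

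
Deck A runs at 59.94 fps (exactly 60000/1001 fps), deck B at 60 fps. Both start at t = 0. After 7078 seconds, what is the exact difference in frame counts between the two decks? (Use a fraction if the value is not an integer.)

424680/1001 frames

A emits 60000/1001 × 7078 = 424680000/1001 frames; B emits 60 × 7078 = 424680.
Difference = 424680/1001 frames (≈ 424.2557); B is ahead of A.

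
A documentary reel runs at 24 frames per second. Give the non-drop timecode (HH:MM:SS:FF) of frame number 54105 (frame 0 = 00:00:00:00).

00:37:34:09

54105 ÷ 24 = 2254 full seconds, remainder 9 frames.
2254 s = 0 h 37 min 34 s.
Timecode: 00:37:34:09.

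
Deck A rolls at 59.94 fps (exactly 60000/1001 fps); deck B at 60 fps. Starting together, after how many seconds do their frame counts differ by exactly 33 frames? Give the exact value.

The gap grows by |60 − 60000/1001| = 60/1001 frames per second.
Time for a 33-frame gap: 33 ÷ (60/1001) = 550.55 s.

550.55 seconds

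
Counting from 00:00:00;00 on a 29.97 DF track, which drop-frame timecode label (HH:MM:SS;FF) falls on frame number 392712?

Each 10-minute DF block holds 10 × 60 × 30 − 9 × 2 = 17982 frames. 392712 ÷ 17982 → 21 full blocks, remainder 15090.
Within the partial block the first minute is 1800 frames and each further minute 1798, so 8 further minute boundaries passed. Total skipped labels = 18 × 21 + 2 × 8 = 394.
Non-drop label index = 392712 + 394 = 393106; at 30 labels/s that is 03:38:23:16, i.e. DF 03:38:23;16.

03:38:23;16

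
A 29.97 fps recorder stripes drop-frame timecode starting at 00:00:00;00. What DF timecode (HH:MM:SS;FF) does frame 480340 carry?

04:27:07;12

Each 10-minute DF block holds 10 × 60 × 30 − 9 × 2 = 17982 frames. 480340 ÷ 17982 → 26 full blocks, remainder 12808.
Within the partial block the first minute is 1800 frames and each further minute 1798, so 7 further minute boundaries passed. Total skipped labels = 18 × 26 + 2 × 7 = 482.
Non-drop label index = 480340 + 482 = 480822; at 30 labels/s that is 04:27:07:12, i.e. DF 04:27:07;12.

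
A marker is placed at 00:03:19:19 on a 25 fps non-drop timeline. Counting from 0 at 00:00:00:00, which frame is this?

4994

Total seconds to the label: (0 × 3600 + 3 × 60 + 19) = 199.
Frame index = 199 × 25 + 19 = 4994.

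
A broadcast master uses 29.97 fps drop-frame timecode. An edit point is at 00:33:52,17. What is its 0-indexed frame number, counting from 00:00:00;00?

60917

Complete 10-minute blocks: 3, each 17982 frames → 53946.
Remaining 3 whole minutes in the current block: 1800 + 2 × 1798 = 5396 frames.
Within the current minute: 52 × 30 + 17 − 2 = 1575 (labels ;00/;01 skipped at this minute). Total = 53946 + 5396 + 1575 = 60917.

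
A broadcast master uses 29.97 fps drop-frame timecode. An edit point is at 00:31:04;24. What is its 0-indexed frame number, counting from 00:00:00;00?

55888

As if non-drop at 30 labels/s: (0 × 3600 + 31 × 60 + 4) × 30 + 24 = 55944.
Minute boundaries passed: 31; those not divisible by 10: 31 − 3 = 28; dropped labels = 2 × 28 = 56.
Actual frame index = 55944 − 56 = 55888.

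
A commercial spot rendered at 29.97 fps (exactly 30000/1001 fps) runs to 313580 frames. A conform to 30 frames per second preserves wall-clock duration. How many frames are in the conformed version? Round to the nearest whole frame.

Frames at target rate = 313580 × (30) / (30000/1001) = 15694679/50 ≈ 313893.580.
Nearest whole frame: 313894.

313894 frames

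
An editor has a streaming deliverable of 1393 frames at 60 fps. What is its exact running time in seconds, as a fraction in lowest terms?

1393/60 seconds

Running time = 1393 ÷ (60) = 1393 × 1/60 = 1393/60 s.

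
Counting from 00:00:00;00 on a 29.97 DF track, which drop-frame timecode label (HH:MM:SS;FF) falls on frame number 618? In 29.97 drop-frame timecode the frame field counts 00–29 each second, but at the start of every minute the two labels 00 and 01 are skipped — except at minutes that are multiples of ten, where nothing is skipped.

00:00:20;18

Ten DF minutes hold 17982 frames, so frame 618 lies in block 0 (frames 0–17981) with 618 frames into that block.
The block's first minute is 1800 frames and the rest 1798 each; 618 frames reaches minute 0, so 0 × 18 + 0 × 2 = 0 labels have been skipped so far.
Adding those back, label number 618 + 0 = 618 at 30 labels/s is 20 s + 18 f = 0 h 0 min 20 s frame 18, i.e. 00:00:20;18.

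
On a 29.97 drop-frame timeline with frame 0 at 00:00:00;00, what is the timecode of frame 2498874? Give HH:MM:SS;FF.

23:09:39;06

Each 10-minute DF block holds 10 × 60 × 30 − 9 × 2 = 17982 frames. 2498874 ÷ 17982 → 138 full blocks, remainder 17358.
Within the partial block the first minute is 1800 frames and each further minute 1798, so 9 further minute boundaries passed. Total skipped labels = 18 × 138 + 2 × 9 = 2502.
Non-drop label index = 2498874 + 2502 = 2501376; at 30 labels/s that is 23:09:39:06, i.e. DF 23:09:39;06.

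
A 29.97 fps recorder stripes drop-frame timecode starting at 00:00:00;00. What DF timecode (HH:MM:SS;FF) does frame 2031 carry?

Ten DF minutes hold 17982 frames, so frame 2031 lies in block 0 (frames 0–17981) with 2031 frames into that block.
The block's first minute is 1800 frames and the rest 1798 each; 2031 frames reaches minute 1, so 0 × 18 + 1 × 2 = 2 labels have been skipped so far.
Adding those back, label number 2031 + 2 = 2033 at 30 labels/s is 67 s + 23 f = 0 h 1 min 7 s frame 23, i.e. 00:01:07;23.

00:01:07;23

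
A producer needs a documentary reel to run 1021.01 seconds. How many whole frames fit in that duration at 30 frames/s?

Frames = 1021.01 × 30 = 306303/10 ≈ 30630.3000.
Complete frames: 30630.

30630 frames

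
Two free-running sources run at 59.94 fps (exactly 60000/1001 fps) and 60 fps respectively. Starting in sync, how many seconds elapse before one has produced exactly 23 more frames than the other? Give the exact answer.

The gap grows by |60 − 60000/1001| = 60/1001 frames per second.
Time for a 23-frame gap: 23 ÷ (60/1001) = 23023/60 s.

23023/60 seconds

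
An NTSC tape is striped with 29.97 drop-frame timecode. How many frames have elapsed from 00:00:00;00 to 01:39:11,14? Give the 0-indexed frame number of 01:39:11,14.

Complete 10-minute blocks: 9, each 17982 frames → 161838.
Remaining 9 whole minutes in the current block: 1800 + 8 × 1798 = 16184 frames.
Within the current minute: 11 × 30 + 14 − 2 = 342 (labels ;00/;01 skipped at this minute). Total = 161838 + 16184 + 342 = 178364.

178364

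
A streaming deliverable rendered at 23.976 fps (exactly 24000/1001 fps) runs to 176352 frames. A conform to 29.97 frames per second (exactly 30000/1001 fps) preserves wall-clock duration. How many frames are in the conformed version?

220440 frames

Target frames = source frames × (target rate / source rate) = 176352 × (30000/1001)/(24000/1001) = 176352 × 5/4 = 220440.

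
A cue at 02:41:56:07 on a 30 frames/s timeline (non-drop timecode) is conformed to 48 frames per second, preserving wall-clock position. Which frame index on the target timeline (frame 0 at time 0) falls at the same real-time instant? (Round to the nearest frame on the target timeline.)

Source frame index: (2×3600 + 41×60 + 56) × 30 + 7 = 291487.
Real time: 291487 / (30) = 291487/30 s.
Target frame: (291487/30) × (48) = 2331896/5 ≈ 466379.200 → 466379.

frame 466379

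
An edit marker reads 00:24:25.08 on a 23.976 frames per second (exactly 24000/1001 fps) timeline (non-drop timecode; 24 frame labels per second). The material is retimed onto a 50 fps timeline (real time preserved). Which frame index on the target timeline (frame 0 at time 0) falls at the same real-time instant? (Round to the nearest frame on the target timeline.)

Source frame index: (0×3600 + 24×60 + 25) × 24 + 8 = 35168.
Real time: 35168 / (24000/1001) = 1100099/750 s.
Target frame: (1100099/750) × (50) = 1100099/15 ≈ 73339.933 → 73340.

frame 73340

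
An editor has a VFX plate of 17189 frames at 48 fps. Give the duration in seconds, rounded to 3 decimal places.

Running time = 17189 × 1/48 = 17189/48 s ≈ 358.104 s.

358.104 seconds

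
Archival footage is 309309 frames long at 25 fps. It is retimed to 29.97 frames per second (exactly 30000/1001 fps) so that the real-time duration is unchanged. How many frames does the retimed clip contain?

370800 frames

Target frames = source frames × (target rate / source rate) = 309309 × (30000/1001)/(25) = 309309 × 1200/1001 = 370800.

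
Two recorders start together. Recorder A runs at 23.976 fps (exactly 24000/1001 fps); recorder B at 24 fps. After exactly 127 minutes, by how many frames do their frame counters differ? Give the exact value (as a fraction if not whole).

182880/1001 frames

127 min = 7620 s.
A emits 24000/1001 × 7620 = 182880000/1001 frames; B emits 24 × 7620 = 182880.
Difference = 182880/1001 frames (≈ 182.6973); B is ahead of A.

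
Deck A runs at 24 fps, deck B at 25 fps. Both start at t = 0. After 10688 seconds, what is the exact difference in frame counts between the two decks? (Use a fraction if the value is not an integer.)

10688 frames

A emits 24 × 10688 = 256512 frames; B emits 25 × 10688 = 267200.
Difference = 10688 frames; B is ahead of A.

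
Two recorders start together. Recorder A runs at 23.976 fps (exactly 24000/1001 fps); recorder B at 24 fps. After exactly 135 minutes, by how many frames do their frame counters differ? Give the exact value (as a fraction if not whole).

135 min = 8100 s.
A emits 24000/1001 × 8100 = 194400000/1001 frames; B emits 24 × 8100 = 194400.
Difference = 194400/1001 frames (≈ 194.2058); B is ahead of A.

194400/1001 frames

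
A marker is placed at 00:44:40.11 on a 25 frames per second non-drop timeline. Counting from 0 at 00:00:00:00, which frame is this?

frame 67011

Total seconds to the label: (0 × 3600 + 44 × 60 + 40) = 2680.
Frame index = 2680 × 25 + 11 = 67011.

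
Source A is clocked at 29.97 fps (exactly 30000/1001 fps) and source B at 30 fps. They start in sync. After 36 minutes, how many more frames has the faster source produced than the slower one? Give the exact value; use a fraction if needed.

36 min = 2160 s.
A emits 30000/1001 × 2160 = 64800000/1001 frames; B emits 30 × 2160 = 64800.
Difference = 64800/1001 frames (≈ 64.7353); B is ahead of A.

64800/1001 frames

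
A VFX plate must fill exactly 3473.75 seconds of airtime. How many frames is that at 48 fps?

Frames = 3473.75 × 48 = 166740.

166740 frames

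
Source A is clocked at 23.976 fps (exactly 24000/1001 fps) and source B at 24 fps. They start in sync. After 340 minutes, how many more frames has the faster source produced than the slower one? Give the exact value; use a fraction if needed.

489600/1001 frames

340 min = 20400 s.
A emits 24000/1001 × 20400 = 489600000/1001 frames; B emits 24 × 20400 = 489600.
Difference = 489600/1001 frames (≈ 489.1109); B is ahead of A.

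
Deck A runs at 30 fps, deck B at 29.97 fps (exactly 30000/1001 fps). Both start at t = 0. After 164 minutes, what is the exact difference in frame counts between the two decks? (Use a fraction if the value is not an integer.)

295200/1001 frames

164 min = 9840 s.
A emits 30 × 9840 = 295200 frames; B emits 30000/1001 × 9840 = 295200000/1001.
Difference = 295200/1001 frames (≈ 294.9051); B is behind A.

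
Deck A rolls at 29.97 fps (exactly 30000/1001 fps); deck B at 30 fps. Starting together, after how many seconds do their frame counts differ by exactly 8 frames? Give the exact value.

The gap grows by |30 − 30000/1001| = 30/1001 frames per second.
Time for a 8-frame gap: 8 ÷ (30/1001) = 4004/15 s.

4004/15 seconds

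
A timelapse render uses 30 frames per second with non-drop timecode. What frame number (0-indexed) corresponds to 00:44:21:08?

Total seconds to the label: (0 × 3600 + 44 × 60 + 21) = 2661.
Frame index = 2661 × 30 + 8 = 79838.

79838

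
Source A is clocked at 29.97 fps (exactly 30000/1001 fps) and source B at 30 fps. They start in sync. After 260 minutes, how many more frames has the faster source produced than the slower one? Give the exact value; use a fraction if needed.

36000/77 frames

260 min = 15600 s.
A emits 30000/1001 × 15600 = 36000000/77 frames; B emits 30 × 15600 = 468000.
Difference = 36000/77 frames (≈ 467.5325); B is ahead of A.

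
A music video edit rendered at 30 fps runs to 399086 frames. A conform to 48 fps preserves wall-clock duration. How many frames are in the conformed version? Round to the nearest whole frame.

Frames at target rate = 399086 × (48) / (30) = 3192688/5 ≈ 638537.600.
Nearest whole frame: 638538.

638538 frames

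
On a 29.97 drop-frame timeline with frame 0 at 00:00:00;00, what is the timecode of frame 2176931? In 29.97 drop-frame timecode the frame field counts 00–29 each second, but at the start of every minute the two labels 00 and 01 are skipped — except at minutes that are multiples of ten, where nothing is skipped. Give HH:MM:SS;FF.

Each 10-minute DF block holds 10 × 60 × 30 − 9 × 2 = 17982 frames. 2176931 ÷ 17982 → 121 full blocks, remainder 1109.
Within the partial block the first minute is 1800 frames and each further minute 1798, so 0 further minute boundaries passed. Total skipped labels = 18 × 121 + 2 × 0 = 2178.
Non-drop label index = 2176931 + 2178 = 2179109; at 30 labels/s that is 20:10:36:29, i.e. DF 20:10:36;29.

20:10:36;29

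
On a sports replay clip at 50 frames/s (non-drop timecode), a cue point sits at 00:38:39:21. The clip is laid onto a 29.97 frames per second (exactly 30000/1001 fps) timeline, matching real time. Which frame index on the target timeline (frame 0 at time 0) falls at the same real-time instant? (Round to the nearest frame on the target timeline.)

Source frame index: (0×3600 + 38×60 + 39) × 50 + 21 = 115971.
Real time: 115971 / (50) = 115971/50 s.
Target frame: (115971/50) × (30000/1001) = 69582600/1001 ≈ 69513.087 → 69513.

frame 69513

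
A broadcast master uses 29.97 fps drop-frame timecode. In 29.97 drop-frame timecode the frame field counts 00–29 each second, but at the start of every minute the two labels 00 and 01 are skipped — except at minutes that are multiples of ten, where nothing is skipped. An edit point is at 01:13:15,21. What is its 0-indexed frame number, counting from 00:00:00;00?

131739

Complete 10-minute blocks: 7, each 17982 frames → 125874.
Remaining 3 whole minutes in the current block: 1800 + 2 × 1798 = 5396 frames.
Within the current minute: 15 × 30 + 21 − 2 = 469 (labels ;00/;01 skipped at this minute). Total = 125874 + 5396 + 469 = 131739.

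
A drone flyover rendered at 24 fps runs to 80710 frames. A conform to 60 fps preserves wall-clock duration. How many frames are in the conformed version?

Frames at target rate = 80710 × (60) / (24) = 201775.

201775 frames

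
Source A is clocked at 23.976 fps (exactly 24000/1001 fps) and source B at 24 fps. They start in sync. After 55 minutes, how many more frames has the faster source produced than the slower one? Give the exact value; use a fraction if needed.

7200/91 frames

55 min = 3300 s.
A emits 24000/1001 × 3300 = 7200000/91 frames; B emits 24 × 3300 = 79200.
Difference = 7200/91 frames (≈ 79.1209); B is ahead of A.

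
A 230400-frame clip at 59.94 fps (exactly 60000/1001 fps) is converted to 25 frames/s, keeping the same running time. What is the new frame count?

96096 frames

Target frames = source frames × (target rate / source rate) = 230400 × (25)/(60000/1001) = 230400 × 1001/2400 = 96096.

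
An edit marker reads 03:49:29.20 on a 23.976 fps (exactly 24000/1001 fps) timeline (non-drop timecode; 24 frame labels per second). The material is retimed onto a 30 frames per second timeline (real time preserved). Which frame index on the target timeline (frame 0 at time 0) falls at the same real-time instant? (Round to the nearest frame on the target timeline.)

Source frame index: (3×3600 + 49×60 + 29) × 24 + 20 = 330476.
Real time: 330476 / (24000/1001) = 82701619/6000 s.
Target frame: (82701619/6000) × (30) = 82701619/200 ≈ 413508.095 → 413508.

frame 413508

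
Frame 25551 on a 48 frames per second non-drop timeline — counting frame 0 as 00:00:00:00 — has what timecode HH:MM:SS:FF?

25551 ÷ 48 = 532 full seconds, remainder 15 frames.
532 s = 0 h 8 min 52 s.
Timecode: 00:08:52:15.

00:08:52:15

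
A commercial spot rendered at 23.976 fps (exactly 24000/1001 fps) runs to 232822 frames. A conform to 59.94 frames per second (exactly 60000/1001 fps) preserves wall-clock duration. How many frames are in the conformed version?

Target frames = source frames × (target rate / source rate) = 232822 × (60000/1001)/(24000/1001) = 232822 × 5/2 = 582055.

582055 frames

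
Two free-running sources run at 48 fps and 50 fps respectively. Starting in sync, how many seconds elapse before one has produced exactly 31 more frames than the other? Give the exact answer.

The gap grows by |50 − 48| = 2 frames per second.
Time for a 31-frame gap: 31 ÷ (2) = 15.5 s.

15.5 seconds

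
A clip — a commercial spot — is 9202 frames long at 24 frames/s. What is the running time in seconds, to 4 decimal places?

Running time = 9202 × 1/24 = 4601/12 s ≈ 383.4167 s.

383.4167 seconds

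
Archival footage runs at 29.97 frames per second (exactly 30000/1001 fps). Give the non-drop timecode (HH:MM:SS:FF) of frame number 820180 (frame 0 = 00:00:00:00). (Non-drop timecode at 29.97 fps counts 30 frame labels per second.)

820180 ÷ 30 = 27339 full seconds, remainder 10 frames.
27339 s = 7 h 35 min 39 s.
Timecode: 07:35:39:10.

07:35:39:10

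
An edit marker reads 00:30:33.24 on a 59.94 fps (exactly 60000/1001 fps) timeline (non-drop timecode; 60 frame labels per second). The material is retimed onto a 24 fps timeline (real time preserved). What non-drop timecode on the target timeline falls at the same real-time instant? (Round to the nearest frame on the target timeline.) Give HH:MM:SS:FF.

00:30:35:06

Source frame index: (0×3600 + 30×60 + 33) × 60 + 24 = 110004.
Real time: 110004 / (60000/1001) = 9176167/5000 s.
Target frame: (9176167/5000) × (24) = 27528501/625 ≈ 44045.602 → 44046.
At 24 labels/s: frame 44046 → 00:30:35:06.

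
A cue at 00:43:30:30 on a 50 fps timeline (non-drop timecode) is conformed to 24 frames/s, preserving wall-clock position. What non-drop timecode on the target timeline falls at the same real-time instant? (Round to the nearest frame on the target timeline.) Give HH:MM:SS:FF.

Source frame index: (0×3600 + 43×60 + 30) × 50 + 30 = 130530.
Real time: 130530 / (50) = 13053/5 s.
Target frame: (13053/5) × (24) = 313272/5 ≈ 62654.400 → 62654.
At 24 labels/s: frame 62654 → 00:43:30:14.

00:43:30:14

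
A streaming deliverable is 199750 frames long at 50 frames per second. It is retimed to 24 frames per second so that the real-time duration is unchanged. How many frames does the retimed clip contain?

95880 frames

Target frames = source frames × (target rate / source rate) = 199750 × (24)/(50) = 199750 × 12/25 = 95880.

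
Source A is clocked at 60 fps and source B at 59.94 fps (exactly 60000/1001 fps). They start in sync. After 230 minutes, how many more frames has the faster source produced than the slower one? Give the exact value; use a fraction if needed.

828000/1001 frames

230 min = 13800 s.
A emits 60 × 13800 = 828000 frames; B emits 60000/1001 × 13800 = 828000000/1001.
Difference = 828000/1001 frames (≈ 827.1728); B is behind A.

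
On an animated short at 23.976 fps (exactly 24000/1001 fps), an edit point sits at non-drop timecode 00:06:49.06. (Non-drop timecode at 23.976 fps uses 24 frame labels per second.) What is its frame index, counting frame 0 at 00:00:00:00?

9822

Total seconds to the label: (0 × 3600 + 6 × 60 + 49) = 409.
Frame index = 409 × 24 + 6 = 9822.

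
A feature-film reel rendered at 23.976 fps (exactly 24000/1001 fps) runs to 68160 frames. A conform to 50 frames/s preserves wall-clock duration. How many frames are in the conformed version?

Target frames = source frames × (target rate / source rate) = 68160 × (50)/(24000/1001) = 68160 × 1001/480 = 142142.

142142 frames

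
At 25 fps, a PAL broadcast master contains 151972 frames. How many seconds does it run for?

6078.88 seconds

Running time = 151972 / (25) = 6078.88 s.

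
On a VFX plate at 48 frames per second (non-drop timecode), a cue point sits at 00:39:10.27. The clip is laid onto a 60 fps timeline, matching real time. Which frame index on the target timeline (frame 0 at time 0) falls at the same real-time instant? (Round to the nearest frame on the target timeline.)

frame 141034

Source frame index: (0×3600 + 39×60 + 10) × 48 + 27 = 112827.
Real time: 112827 / (48) = 37609/16 s.
Target frame: (37609/16) × (60) = 564135/4 ≈ 141033.750 → 141034.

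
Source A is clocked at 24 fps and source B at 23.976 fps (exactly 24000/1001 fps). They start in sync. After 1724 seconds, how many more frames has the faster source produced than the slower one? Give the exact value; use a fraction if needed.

41376/1001 frames

A emits 24 × 1724 = 41376 frames; B emits 24000/1001 × 1724 = 41376000/1001.
Difference = 41376/1001 frames (≈ 41.3347); B is behind A.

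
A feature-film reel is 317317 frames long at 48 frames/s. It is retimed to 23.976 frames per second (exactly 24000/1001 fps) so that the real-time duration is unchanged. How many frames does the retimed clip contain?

158500 frames

Target frames = source frames × (target rate / source rate) = 317317 × (24000/1001)/(48) = 317317 × 500/1001 = 158500.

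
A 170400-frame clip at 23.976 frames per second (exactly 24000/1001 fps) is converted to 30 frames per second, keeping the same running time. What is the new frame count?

213213 frames

Target frames = source frames × (target rate / source rate) = 170400 × (30)/(24000/1001) = 170400 × 1001/800 = 213213.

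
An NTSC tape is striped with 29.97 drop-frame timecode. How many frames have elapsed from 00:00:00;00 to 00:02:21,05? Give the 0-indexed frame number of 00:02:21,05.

4231

As if non-drop at 30 labels/s: (0 × 3600 + 2 × 60 + 21) × 30 + 5 = 4235.
Minute boundaries passed: 2; those not divisible by 10: 2 − 0 = 2; dropped labels = 2 × 2 = 4.
Actual frame index = 4235 − 4 = 4231.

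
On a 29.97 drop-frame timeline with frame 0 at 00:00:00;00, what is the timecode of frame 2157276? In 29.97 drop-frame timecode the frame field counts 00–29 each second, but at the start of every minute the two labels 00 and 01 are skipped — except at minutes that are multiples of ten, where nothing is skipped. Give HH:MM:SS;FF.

Ten DF minutes hold 17982 frames, so frame 2157276 lies in block 119 (frames 2139858–2157839) with 17418 frames into that block.
The block's first minute is 1800 frames and the rest 1798 each; 17418 frames reaches minute 9, so 119 × 18 + 9 × 2 = 2160 labels have been skipped so far.
Adding those back, label number 2157276 + 2160 = 2159436 at 30 labels/s is 71981 s + 6 f = 19 h 59 min 41 s frame 6, i.e. 19:59:41;06.

19:59:41;06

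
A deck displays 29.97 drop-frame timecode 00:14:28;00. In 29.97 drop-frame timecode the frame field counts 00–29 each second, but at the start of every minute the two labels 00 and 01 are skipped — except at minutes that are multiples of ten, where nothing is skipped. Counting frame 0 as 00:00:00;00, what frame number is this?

As if non-drop at 30 labels/s: (0 × 3600 + 14 × 60 + 28) × 30 + 0 = 26040.
Minute boundaries passed: 14; those not divisible by 10: 14 − 1 = 13; dropped labels = 2 × 13 = 26.
Actual frame index = 26040 − 26 = 26014.

26014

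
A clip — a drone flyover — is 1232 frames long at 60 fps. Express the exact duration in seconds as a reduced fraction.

308/15 seconds

Running time = 1232 ÷ (60) = 1232 × 1/60 = 308/15 s.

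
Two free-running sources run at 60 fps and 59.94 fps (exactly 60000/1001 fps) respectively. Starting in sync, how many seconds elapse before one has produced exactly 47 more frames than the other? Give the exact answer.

47047/60 seconds

The gap grows by |60000/1001 − 60| = 60/1001 frames per second.
Time for a 47-frame gap: 47 ÷ (60/1001) = 47047/60 s.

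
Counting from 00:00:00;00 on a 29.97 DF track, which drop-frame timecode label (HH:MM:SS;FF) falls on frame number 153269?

Ten DF minutes hold 17982 frames, so frame 153269 lies in block 8 (frames 143856–161837) with 9413 frames into that block.
The block's first minute is 1800 frames and the rest 1798 each; 9413 frames reaches minute 5, so 8 × 18 + 5 × 2 = 154 labels have been skipped so far.
Adding those back, label number 153269 + 154 = 153423 at 30 labels/s is 5114 s + 3 f = 1 h 25 min 14 s frame 3, i.e. 01:25:14;03.

01:25:14;03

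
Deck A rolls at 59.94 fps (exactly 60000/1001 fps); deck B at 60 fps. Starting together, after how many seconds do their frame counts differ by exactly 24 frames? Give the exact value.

400.4 seconds

The gap grows by |60 − 60000/1001| = 60/1001 frames per second.
Time for a 24-frame gap: 24 ÷ (60/1001) = 400.4 s.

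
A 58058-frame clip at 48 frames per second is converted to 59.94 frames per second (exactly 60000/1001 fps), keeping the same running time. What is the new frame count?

72500 frames

Target frames = source frames × (target rate / source rate) = 58058 × (60000/1001)/(48) = 58058 × 1250/1001 = 72500.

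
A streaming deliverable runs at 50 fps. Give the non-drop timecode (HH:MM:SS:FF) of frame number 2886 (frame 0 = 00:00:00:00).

2886 ÷ 50 = 57 full seconds, remainder 36 frames.
57 s = 0 h 0 min 57 s.
Timecode: 00:00:57:36.

00:00:57:36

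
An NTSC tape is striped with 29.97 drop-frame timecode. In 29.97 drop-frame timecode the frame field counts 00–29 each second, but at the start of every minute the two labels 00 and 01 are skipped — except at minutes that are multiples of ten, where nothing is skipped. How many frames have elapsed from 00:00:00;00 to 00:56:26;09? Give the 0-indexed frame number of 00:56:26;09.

101487

As if non-drop at 30 labels/s: (0 × 3600 + 56 × 60 + 26) × 30 + 9 = 101589.
Minute boundaries passed: 56; those not divisible by 10: 56 − 5 = 51; dropped labels = 2 × 51 = 102.
Actual frame index = 101589 − 102 = 101487.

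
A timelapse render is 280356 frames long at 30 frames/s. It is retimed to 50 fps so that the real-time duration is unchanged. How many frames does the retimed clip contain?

Frames at target rate = 280356 × (50) / (30) = 467260.

467260 frames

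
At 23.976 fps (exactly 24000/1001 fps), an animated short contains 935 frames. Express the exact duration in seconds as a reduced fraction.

Running time = 935 ÷ (24000/1001) = 935 × 1001/24000 = 187187/4800 s.

187187/4800 seconds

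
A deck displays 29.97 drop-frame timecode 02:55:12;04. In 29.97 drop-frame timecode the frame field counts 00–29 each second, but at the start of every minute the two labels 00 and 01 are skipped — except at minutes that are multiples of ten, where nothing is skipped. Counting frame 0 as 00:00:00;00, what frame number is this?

Complete 10-minute blocks: 17, each 17982 frames → 305694.
Remaining 5 whole minutes in the current block: 1800 + 4 × 1798 = 8992 frames.
Within the current minute: 12 × 30 + 4 − 2 = 362 (labels ;00/;01 skipped at this minute). Total = 305694 + 8992 + 362 = 315048.

315048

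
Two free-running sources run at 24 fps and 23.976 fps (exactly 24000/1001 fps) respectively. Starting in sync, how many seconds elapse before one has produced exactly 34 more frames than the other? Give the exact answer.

17017/12 seconds

The gap grows by |24000/1001 − 24| = 24/1001 frames per second.
Time for a 34-frame gap: 34 ÷ (24/1001) = 17017/12 s.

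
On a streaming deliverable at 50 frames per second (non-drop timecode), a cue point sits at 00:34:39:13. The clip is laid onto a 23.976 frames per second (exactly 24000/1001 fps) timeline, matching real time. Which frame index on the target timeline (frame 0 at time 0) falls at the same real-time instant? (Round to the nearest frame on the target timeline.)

frame 49852

Source frame index: (0×3600 + 34×60 + 39) × 50 + 13 = 103963.
Real time: 103963 / (50) = 103963/50 s.
Target frame: (103963/50) × (24000/1001) = 49902240/1001 ≈ 49852.388 → 49852.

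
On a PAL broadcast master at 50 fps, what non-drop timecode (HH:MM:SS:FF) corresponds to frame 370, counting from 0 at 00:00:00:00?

00:00:07:20

370 ÷ 50 = 7 full seconds, remainder 20 frames.
7 s = 0 h 0 min 7 s.
Timecode: 00:00:07:20.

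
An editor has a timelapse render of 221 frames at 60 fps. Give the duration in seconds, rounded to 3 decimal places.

Running time = 221 × 1/60 = 221/60 s ≈ 3.683 s.

3.683 seconds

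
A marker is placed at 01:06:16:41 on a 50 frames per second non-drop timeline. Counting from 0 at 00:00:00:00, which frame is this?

198841

Total seconds to the label: (1 × 3600 + 6 × 60 + 16) = 3976.
Frame index = 3976 × 50 + 41 = 198841.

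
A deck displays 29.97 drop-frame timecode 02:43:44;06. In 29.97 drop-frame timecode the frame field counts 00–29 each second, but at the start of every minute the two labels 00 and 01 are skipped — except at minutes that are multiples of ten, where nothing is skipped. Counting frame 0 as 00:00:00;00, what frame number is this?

Complete 10-minute blocks: 16, each 17982 frames → 287712.
Remaining 3 whole minutes in the current block: 1800 + 2 × 1798 = 5396 frames.
Within the current minute: 44 × 30 + 6 − 2 = 1324 (labels ;00/;01 skipped at this minute). Total = 287712 + 5396 + 1324 = 294432.

294432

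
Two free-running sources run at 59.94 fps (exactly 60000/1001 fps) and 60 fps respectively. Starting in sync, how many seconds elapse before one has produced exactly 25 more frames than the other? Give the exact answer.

The gap grows by |60 − 60000/1001| = 60/1001 frames per second.
Time for a 25-frame gap: 25 ÷ (60/1001) = 5005/12 s.

5005/12 seconds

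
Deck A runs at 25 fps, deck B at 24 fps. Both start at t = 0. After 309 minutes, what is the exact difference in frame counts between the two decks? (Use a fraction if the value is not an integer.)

18540 frames

309 min = 18540 s.
A emits 25 × 18540 = 463500 frames; B emits 24 × 18540 = 444960.
Difference = 18540 frames; B is behind A.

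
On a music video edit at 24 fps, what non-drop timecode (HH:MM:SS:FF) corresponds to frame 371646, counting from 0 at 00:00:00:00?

04:18:05:06

371646 ÷ 24 = 15485 full seconds, remainder 6 frames.
15485 s = 4 h 18 min 5 s.
Timecode: 04:18:05:06.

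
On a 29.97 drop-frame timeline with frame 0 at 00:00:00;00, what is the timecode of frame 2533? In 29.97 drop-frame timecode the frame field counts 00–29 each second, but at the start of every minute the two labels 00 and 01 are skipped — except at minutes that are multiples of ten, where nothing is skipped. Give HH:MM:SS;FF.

Ten DF minutes hold 17982 frames, so frame 2533 lies in block 0 (frames 0–17981) with 2533 frames into that block.
The block's first minute is 1800 frames and the rest 1798 each; 2533 frames reaches minute 1, so 0 × 18 + 1 × 2 = 2 labels have been skipped so far.
Adding those back, label number 2533 + 2 = 2535 at 30 labels/s is 84 s + 15 f = 0 h 1 min 24 s frame 15, i.e. 00:01:24;15.

00:01:24;15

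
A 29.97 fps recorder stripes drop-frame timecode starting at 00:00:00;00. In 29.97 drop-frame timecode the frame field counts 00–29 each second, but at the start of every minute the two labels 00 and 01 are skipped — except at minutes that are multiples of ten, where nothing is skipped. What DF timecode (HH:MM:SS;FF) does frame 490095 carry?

Ten DF minutes hold 17982 frames, so frame 490095 lies in block 27 (frames 485514–503495) with 4581 frames into that block.
The block's first minute is 1800 frames and the rest 1798 each; 4581 frames reaches minute 2, so 27 × 18 + 2 × 2 = 490 labels have been skipped so far.
Adding those back, label number 490095 + 490 = 490585 at 30 labels/s is 16352 s + 25 f = 4 h 32 min 32 s frame 25, i.e. 04:32:32;25.

04:32:32;25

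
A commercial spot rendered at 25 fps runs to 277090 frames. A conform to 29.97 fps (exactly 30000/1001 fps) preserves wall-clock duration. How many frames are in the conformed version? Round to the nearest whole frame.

332176 frames

Frames at target rate = 277090 × (30000/1001) / (25) = 30228000/91 ≈ 332175.824.
Nearest whole frame: 332176.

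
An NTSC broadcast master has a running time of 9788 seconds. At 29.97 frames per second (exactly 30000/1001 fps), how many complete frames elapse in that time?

293346 frames

Frames = 9788 × 30000/1001 = 293640000/1001 ≈ 293346.6533.
Complete frames: 293346.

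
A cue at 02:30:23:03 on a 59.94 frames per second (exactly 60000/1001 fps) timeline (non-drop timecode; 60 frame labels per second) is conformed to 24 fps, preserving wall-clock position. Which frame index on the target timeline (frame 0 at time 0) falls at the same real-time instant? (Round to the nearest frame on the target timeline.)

frame 216770

Source frame index: (2×3600 + 30×60 + 23) × 60 + 3 = 541383.
Real time: 541383 / (60000/1001) = 180641461/20000 s.
Target frame: (180641461/20000) × (24) = 541924383/2500 ≈ 216769.753 → 216770.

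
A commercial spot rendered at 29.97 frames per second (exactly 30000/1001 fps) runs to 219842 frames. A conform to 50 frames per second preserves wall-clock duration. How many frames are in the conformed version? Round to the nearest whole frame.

366770 frames

Frames at target rate = 219842 × (50) / (30000/1001) = 110030921/300 ≈ 366769.737.
Nearest whole frame: 366770.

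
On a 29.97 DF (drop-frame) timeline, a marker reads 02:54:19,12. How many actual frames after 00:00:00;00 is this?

Complete 10-minute blocks: 17, each 17982 frames → 305694.
Remaining 4 whole minutes in the current block: 1800 + 3 × 1798 = 7194 frames.
Within the current minute: 19 × 30 + 12 − 2 = 580 (labels ;00/;01 skipped at this minute). Total = 305694 + 7194 + 580 = 313468.

313468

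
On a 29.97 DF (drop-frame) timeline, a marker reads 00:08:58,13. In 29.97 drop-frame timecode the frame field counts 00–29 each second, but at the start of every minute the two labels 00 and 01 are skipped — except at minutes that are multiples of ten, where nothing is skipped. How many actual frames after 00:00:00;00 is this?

16137

Complete 10-minute blocks: 0, each 17982 frames → 0.
Remaining 8 whole minutes in the current block: 1800 + 7 × 1798 = 14386 frames.
Within the current minute: 58 × 30 + 13 − 2 = 1751 (labels ;00/;01 skipped at this minute). Total = 0 + 14386 + 1751 = 16137.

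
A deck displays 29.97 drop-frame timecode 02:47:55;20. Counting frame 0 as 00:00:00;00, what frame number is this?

Complete 10-minute blocks: 16, each 17982 frames → 287712.
Remaining 7 whole minutes in the current block: 1800 + 6 × 1798 = 12588 frames.
Within the current minute: 55 × 30 + 20 − 2 = 1668 (labels ;00/;01 skipped at this minute). Total = 287712 + 12588 + 1668 = 301968.

301968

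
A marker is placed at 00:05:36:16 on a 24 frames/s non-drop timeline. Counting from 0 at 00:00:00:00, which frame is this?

frame 8080

Total seconds to the label: (0 × 3600 + 5 × 60 + 36) = 336.
Frame index = 336 × 24 + 16 = 8080.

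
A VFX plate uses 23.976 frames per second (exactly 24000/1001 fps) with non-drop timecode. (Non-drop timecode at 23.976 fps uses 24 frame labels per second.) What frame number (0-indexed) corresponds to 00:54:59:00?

Total seconds to the label: (0 × 3600 + 54 × 60 + 59) = 3299.
Frame index = 3299 × 24 + 0 = 79176.

frame 79176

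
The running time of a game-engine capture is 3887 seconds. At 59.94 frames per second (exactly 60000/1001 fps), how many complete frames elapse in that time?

Frames = 3887 × 60000/1001 = 17940000/77 ≈ 232987.0130.
Complete frames: 232987.

232987 frames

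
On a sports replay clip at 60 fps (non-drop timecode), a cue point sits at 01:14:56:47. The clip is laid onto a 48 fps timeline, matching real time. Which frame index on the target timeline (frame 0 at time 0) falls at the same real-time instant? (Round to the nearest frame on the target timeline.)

frame 215846

Source frame index: (1×3600 + 14×60 + 56) × 60 + 47 = 269807.
Real time: 269807 / (60) = 269807/60 s.
Target frame: (269807/60) × (48) = 1079228/5 ≈ 215845.600 → 215846.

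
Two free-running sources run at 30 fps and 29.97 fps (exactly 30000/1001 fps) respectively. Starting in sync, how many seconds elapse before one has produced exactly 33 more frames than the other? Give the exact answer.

The gap grows by |30000/1001 − 30| = 30/1001 frames per second.
Time for a 33-frame gap: 33 ÷ (30/1001) = 1101.1 s.

1101.1 seconds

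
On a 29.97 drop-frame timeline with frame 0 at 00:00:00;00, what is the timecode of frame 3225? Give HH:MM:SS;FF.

Ten DF minutes hold 17982 frames, so frame 3225 lies in block 0 (frames 0–17981) with 3225 frames into that block.
The block's first minute is 1800 frames and the rest 1798 each; 3225 frames reaches minute 1, so 0 × 18 + 1 × 2 = 2 labels have been skipped so far.
Adding those back, label number 3225 + 2 = 3227 at 30 labels/s is 107 s + 17 f = 0 h 1 min 47 s frame 17, i.e. 00:01:47;17.

00:01:47;17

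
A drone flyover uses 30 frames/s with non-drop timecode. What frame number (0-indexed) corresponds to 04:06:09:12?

443082

Total seconds to the label: (4 × 3600 + 6 × 60 + 9) = 14769.
Frame index = 14769 × 30 + 12 = 443082.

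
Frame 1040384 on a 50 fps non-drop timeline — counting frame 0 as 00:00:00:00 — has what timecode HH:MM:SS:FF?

05:46:47:34

1040384 ÷ 50 = 20807 full seconds, remainder 34 frames.
20807 s = 5 h 46 min 47 s.
Timecode: 05:46:47:34.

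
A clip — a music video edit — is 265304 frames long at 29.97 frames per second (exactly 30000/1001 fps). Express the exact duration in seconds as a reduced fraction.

Running time = 265304 ÷ (30000/1001) = 265304 × 1001/30000 = 33196163/3750 s.

33196163/3750 seconds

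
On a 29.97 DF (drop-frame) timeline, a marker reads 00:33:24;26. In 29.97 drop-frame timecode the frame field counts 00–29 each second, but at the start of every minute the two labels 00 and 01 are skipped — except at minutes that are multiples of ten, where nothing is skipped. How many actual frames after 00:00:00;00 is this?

60086

As if non-drop at 30 labels/s: (0 × 3600 + 33 × 60 + 24) × 30 + 26 = 60146.
Minute boundaries passed: 33; those not divisible by 10: 33 − 3 = 30; dropped labels = 2 × 30 = 60.
Actual frame index = 60146 − 60 = 60086.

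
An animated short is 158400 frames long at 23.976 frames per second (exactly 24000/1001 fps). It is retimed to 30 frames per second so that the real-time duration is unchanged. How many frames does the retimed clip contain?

Target frames = source frames × (target rate / source rate) = 158400 × (30)/(24000/1001) = 158400 × 1001/800 = 198198.

198198 frames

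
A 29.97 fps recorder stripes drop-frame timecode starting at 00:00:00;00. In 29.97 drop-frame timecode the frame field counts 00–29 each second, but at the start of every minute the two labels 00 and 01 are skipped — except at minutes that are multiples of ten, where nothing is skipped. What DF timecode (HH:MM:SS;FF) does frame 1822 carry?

Each 10-minute DF block holds 10 × 60 × 30 − 9 × 2 = 17982 frames. 1822 ÷ 17982 → 0 full blocks, remainder 1822.
Within the partial block the first minute is 1800 frames and each further minute 1798, so 1 further minute boundary passed. Total skipped labels = 18 × 0 + 2 × 1 = 2.
Non-drop label index = 1822 + 2 = 1824; at 30 labels/s that is 00:01:00:24, i.e. DF 00:01:00;24.

00:01:00;24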